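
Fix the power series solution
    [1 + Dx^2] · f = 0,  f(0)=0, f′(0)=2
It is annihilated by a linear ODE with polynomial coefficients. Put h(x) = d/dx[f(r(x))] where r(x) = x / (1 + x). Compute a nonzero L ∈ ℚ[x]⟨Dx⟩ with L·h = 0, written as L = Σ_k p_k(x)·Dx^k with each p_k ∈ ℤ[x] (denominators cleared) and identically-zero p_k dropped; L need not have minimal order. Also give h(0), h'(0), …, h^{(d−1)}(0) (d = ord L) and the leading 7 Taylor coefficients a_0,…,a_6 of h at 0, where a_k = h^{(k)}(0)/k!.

L = (7 + 12·x + 6·x^2) + (6 + 18·x + 18·x^2 + 6·x^3)·Dx + (1 + 4·x + 6·x^2 + 4·x^3 + x^4)·Dx^2  (order 2).
h: a_k = 2, -4, 5, -4, 1/12, 15/2, -6931/360, …
ICs: h(0) = 2, h′(0) = -4.

f: a_k = 0, 2, 0, -1/3, 0, 1/60, 0, …
f∘r: x↦r, Dx↦Dx/r' in L_f ⇒ L₀.
h₀' ⇒ L via d/dx closure of L₀.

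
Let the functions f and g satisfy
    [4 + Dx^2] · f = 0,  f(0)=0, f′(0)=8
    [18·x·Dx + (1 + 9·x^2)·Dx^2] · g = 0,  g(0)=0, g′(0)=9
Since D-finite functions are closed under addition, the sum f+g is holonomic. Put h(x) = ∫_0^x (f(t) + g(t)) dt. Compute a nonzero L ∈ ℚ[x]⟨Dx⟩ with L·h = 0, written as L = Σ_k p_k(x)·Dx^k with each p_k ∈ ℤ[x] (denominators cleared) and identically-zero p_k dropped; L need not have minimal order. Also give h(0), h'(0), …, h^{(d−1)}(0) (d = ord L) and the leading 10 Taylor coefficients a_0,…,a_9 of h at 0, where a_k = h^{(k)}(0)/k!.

L = (-3744·x + 37584·x^3 + 11664·x^5)·Dx^2 + (-28 + 864·x^2 + 10692·x^4 + 5832·x^6)·Dx^3 + (-936·x + 9396·x^3 + 2916·x^5)·Dx^4 + (-7 + 216·x^2 + 2673·x^4 + 1458·x^6)·Dx^5  (order 5).
h: a_k = 0, 0, 17/2, 0, -97/12, 0, 2203/90, 0, -295277/2520, 0, …
ICs: h(0) = 0, h′(0) = 0, h′′(0) = 17, h′′′(0) = 0, h′′′′(0) = -194.

f: a_k = 0, 8, 0, -16/3, 0, 16/15, 0, -32/315, 0, 16/2835, …
g: a_k = 0, 9, 0, -27, 0, 729/5, 0, -6561/7, 0, 6561, …
f+g: L₀ = lclm(L_f,L_g), ord ≤ 2+2.
∫: right-multiply L₀ by Dx.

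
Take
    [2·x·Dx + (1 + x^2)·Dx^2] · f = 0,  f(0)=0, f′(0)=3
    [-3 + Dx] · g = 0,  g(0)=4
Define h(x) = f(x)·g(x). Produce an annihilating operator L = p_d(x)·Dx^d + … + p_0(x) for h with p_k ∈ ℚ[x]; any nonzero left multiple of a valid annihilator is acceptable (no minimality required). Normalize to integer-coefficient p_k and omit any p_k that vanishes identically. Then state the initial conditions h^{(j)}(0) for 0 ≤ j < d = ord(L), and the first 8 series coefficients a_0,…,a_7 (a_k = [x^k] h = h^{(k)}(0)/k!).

L = (9 - 6·x + 9·x^2) + (-6 + 2·x - 6·x^2)·Dx + (1 + x^2)·Dx^2  (order 2).
h: a_k = 0, 12, 36, 50, 42, 249/10, 27/2, 1083/140, …
ICs: h(0) = 0, h′(0) = 12.

f: a_k = 0, 3, 0, -1, 0, 3/5, 0, -3/7, …
g: a_k = 4, 12, 18, 18, 27/2, 81/10, 81/20, 243/140, …
Sym-product of L_f,L_g gives L₀ (≤ ord 2).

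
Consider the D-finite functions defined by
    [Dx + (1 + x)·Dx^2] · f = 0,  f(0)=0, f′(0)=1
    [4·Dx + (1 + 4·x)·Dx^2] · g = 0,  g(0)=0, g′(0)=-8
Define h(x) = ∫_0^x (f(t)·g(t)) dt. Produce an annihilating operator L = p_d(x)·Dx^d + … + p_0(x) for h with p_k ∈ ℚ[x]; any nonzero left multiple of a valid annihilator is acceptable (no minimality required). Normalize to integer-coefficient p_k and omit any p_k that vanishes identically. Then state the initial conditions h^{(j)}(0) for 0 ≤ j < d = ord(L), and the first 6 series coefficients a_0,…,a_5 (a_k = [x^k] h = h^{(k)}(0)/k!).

f: a_k = 0, 1, -1/2, 1/3, -1/4, 1/5, …
g: a_k = 0, -8, 16, -128/3, 128, -2048/5, …
Sym-product of L_f,L_g gives L₀ (≤ ord 4).
Integrate: L := L₀·Dx.
L = (136 + 320·x + 256·x^2)·Dx^2 + (290 + 1464·x + 2400·x^2 + 1280·x^3)·Dx^3 + (92 + 740·x + 1992·x^2 + 2240·x^3 + 896·x^4)·Dx^4 + (5 + 58·x + 245·x^2 + 464·x^3 + 400·x^4 + 128·x^5)·Dx^5  (order 5).
h: a_k = 0, 0, 0, -8/3, 5, -32/3, …
ICs: h(0) = 0, h′(0) = 0, h′′(0) = 0, h′′′(0) = -16, h′′′′(0) = 120.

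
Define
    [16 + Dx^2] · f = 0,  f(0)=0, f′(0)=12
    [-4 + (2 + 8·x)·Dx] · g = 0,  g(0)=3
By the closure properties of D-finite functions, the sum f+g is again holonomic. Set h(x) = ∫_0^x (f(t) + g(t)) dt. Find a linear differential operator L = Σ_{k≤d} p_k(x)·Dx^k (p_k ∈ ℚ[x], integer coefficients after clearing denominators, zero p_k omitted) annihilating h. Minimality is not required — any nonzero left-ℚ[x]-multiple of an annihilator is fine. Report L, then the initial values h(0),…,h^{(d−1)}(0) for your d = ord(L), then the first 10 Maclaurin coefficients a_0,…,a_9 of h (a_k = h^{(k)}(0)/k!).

L = (-224 - 1024·x - 2048·x^2)·Dx + (48 + 704·x + 3072·x^2 + 4096·x^3)·Dx^2 + (-14 - 64·x - 128·x^2)·Dx^3 + (3 + 44·x + 192·x^2 + 256·x^3)·Dx^4  (order 4).
h: a_k = 0, 3, 9, -2, -5, -6, 274/15, -36, 10267/105, -286, …
ICs: h(0) = 0, h′(0) = 3, h′′(0) = 18, h′′′(0) = -12.

f: a_k = 0, 12, 0, -32, 0, 128/5, 0, -1024/105, 0, 2048/945, …
g: a_k = 3, 6, -6, 12, -30, 84, -252, 792, -2574, 8580, …
Weyl lclm of L_f,L_g ⇒ L₀ (ord ≤ 3).
∫: right-multiply L₀ by Dx.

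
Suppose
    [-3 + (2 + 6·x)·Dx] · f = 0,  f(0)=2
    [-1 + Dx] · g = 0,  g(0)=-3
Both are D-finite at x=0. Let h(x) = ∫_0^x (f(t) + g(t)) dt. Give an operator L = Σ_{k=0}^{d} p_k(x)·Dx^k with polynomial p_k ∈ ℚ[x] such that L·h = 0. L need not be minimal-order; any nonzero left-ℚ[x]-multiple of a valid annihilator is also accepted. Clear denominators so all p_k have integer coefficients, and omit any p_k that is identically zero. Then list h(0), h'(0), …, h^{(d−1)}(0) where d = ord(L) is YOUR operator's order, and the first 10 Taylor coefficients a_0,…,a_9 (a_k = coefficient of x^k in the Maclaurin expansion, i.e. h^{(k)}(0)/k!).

L = (15 + 18·x)·Dx + (-13 - 24·x - 36·x^2)·Dx^2 + (-2 + 6·x + 36·x^2)·Dx^3  (order 3).
h: a_k = 0, -1, 0, -5/4, 23/32, -413/320, 8489/3840, -229667/53760, 7577891/860160, -295540373/15482880, …
ICs: h(0) = 0, h′(0) = -1, h′′(0) = 0.

f: a_k = 2, 3, -9/4, 27/8, -405/64, 1701/128, -15309/512, 72171/1024, -2814669/16384, 14073345/32768, …
g: a_k = -3, -3, -3/2, -1/2, -1/8, -1/40, -1/240, -1/1680, -1/13440, -1/120960, …
Weyl lclm of L_f,L_g ⇒ L₀ (ord ≤ 2).
h=∫h₀ ⇒ L = L₀·Dx.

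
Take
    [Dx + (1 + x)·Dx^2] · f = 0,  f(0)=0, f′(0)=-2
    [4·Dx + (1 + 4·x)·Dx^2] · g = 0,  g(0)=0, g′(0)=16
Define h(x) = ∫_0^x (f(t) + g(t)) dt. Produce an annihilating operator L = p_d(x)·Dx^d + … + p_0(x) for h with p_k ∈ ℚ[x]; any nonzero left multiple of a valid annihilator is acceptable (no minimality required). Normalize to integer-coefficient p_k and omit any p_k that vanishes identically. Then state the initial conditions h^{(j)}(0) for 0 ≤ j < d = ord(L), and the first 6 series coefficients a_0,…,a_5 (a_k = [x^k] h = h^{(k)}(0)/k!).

f: a_k = 0, -2, 1, -2/3, 1/2, -2/5, …
g: a_k = 0, 16, -32, 256/3, -256, 4096/5, …
L₀ := lclm(L_f,L_g); ord L₀ ≤ 2+2.
∫: right-multiply L₀ by Dx.
L = 8·Dx^2 + (10 + 16·x)·Dx^3 + (1 + 5·x + 4·x^2)·Dx^4  (order 4).
h: a_k = 0, 0, 7, -31/3, 127/6, -511/10, …
ICs: h(0) = 0, h′(0) = 0, h′′(0) = 14, h′′′(0) = -62.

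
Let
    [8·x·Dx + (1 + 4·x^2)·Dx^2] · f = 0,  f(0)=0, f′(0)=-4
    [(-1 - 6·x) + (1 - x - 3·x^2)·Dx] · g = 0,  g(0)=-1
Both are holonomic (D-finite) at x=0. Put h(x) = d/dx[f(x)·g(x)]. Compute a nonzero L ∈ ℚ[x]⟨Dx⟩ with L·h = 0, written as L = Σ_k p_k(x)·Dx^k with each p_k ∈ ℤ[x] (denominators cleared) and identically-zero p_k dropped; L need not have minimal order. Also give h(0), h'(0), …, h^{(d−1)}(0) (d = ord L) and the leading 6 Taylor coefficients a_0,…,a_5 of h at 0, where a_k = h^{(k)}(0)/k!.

f: a_k = 0, -4, 0, 16/3, 0, -64/5, …
g: a_k = -1, -1, -4, -7, -19, -40, …
Sym-product of L_f,L_g gives L₀ (≤ ord 2).
h=h₀': d/dx-closure on L₀ ⇒ L.
L = (22 + 1032·x^2 + 1152·x^3 + 5184·x^4) + (13 + 86·x + 132·x^2 + 600·x^3 + 1152·x^4 + 3456·x^5)·Dx + (-3 - x - 35·x^2 + 44·x^3 + 16·x^4 + 192·x^5 + 432·x^6)·Dx^2  (order 2).
h: a_k = 4, 8, 32, 272/3, 1012/3, 4064/5, …
ICs: h(0) = 4, h′(0) = 8.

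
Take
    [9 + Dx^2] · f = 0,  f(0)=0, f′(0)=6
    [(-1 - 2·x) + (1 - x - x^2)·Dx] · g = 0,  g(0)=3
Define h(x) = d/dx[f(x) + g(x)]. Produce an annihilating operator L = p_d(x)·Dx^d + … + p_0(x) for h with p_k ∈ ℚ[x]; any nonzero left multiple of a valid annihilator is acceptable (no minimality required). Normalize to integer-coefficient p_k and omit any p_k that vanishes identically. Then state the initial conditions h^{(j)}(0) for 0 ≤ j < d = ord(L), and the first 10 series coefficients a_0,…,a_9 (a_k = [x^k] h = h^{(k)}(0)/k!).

f: a_k = 0, 6, 0, -9, 0, 81/20, 0, -243/280, 0, 243/2240, …
g: a_k = 3, 3, 6, 9, 15, 24, 39, 63, 102, 165, …
Sum ⇒ L₀ = lclm(L_f,L_g) in ℚ(x)⟨Dx⟩.
h₀' ⇒ L via d/dx closure of L₀.
L = (468 + 1026·x + 1170·x^2 + 450·x^3 + 630·x^4 + 486·x^5 + 162·x^6) + (-81 - 63·x + 252·x^2 + 45·x^3 - 90·x^4 + 153·x^5 + 189·x^6 + 54·x^7)·Dx + (52 + 114·x + 130·x^2 + 50·x^3 + 70·x^4 + 54·x^5 + 18·x^6)·Dx^2 + (-9 - 7·x + 28·x^2 + 5·x^3 - 10·x^4 + 17·x^5 + 21·x^6 + 6·x^7)·Dx^3  (order 3).
h: a_k = 9, 12, 0, 60, 561/4, 234, 17397/40, 816, 3328587/2240, 2670, …
ICs: h(0) = 9, h′(0) = 12, h′′(0) = 0.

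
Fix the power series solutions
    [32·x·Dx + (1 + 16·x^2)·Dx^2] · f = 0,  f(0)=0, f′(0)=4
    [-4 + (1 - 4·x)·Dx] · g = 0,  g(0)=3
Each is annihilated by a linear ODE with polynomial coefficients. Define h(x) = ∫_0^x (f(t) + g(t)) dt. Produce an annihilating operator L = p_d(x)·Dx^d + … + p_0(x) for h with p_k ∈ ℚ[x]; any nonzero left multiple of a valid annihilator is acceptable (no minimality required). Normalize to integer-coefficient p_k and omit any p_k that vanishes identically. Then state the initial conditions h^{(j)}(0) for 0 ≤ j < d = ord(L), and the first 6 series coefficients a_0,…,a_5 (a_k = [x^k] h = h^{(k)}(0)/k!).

L = (32 - 512·x - 1536·x^2)·Dx^2 + (-16 + 32·x - 256·x^2 - 1536·x^3)·Dx^3 + (1 - 256·x^4)·Dx^4  (order 4).
h: a_k = 0, 3, 8, 16, 128/3, 768/5, …
ICs: h(0) = 0, h′(0) = 3, h′′(0) = 16, h′′′(0) = 96.

f: a_k = 0, 4, 0, -64/3, 0, 1024/5, …
g: a_k = 3, 12, 48, 192, 768, 3072, …
Weyl lclm of L_f,L_g ⇒ L₀ (ord ≤ 3).
Integrate: L := L₀·Dx.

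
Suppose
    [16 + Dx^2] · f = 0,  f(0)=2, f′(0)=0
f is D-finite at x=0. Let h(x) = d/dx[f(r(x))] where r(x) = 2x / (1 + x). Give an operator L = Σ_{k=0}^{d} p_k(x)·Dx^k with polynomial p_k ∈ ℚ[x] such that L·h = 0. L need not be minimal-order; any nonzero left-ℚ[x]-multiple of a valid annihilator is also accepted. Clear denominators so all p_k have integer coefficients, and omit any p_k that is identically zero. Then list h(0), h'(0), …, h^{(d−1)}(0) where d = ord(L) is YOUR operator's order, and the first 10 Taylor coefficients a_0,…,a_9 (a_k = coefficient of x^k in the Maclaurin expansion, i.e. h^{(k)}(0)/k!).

f: a_k = 2, 0, -16, 0, 64/3, 0, -512/45, 0, 1024/315, 0, …
f∘r: x↦r, Dx↦Dx/r' in L_f ⇒ L₀.
Derive L from L₀ (diff closure).
L = (70 + 12·x + 6·x^2) + (6 + 18·x + 18·x^2 + 6·x^3)·Dx + (1 + 4·x + 6·x^2 + 4·x^3 + x^4)·Dx^2  (order 2).
h: a_k = 0, -128, 384, 1792/3, -16640/3, 212864/15, -72576/5, -7461376/315, 4888064/35, -972032896/2835, …
ICs: h(0) = 0, h′(0) = -128.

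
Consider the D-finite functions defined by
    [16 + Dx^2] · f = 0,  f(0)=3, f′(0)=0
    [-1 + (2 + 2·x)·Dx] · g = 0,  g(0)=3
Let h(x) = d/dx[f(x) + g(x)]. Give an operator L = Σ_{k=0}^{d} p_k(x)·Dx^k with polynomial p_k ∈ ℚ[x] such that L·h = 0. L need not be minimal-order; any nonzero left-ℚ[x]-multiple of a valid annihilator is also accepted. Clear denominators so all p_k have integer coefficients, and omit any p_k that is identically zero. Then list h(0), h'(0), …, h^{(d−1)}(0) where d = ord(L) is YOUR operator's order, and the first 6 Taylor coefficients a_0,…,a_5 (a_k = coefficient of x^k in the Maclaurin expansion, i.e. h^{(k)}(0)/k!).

f: a_k = 3, 0, -24, 0, 32, 0, …
g: a_k = 3, 3/2, -3/8, 3/16, -15/128, 21/256, …
h₀=f+g: left-lcm gives L₀, ord ≤ 3.
Differentiate: ansatz ord ≤ ord L₀ ⇒ L.
L = (-1264 - 2048·x - 1024·x^2) + (-2144 - 6240·x - 6144·x^2 - 2048·x^3)·Dx + (-79 - 128·x - 64·x^2)·Dx^2 + (-134 - 390·x - 384·x^2 - 128·x^3)·Dx^3  (order 3).
h: a_k = 3/2, -195/4, 9/16, 4081/32, 105/256, -263089/2560, …
ICs: h(0) = 3/2, h′(0) = -195/4, h′′(0) = 9/8.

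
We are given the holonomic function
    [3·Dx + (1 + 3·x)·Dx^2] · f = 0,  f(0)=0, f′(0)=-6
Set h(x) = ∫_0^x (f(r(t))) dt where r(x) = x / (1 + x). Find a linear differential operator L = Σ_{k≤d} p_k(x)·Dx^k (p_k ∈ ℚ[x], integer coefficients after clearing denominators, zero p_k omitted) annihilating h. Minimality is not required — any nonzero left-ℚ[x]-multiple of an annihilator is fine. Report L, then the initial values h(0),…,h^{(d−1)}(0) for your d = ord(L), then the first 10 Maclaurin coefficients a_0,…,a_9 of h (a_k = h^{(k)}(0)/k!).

L = (5 + 8·x)·Dx^2 + (1 + 5·x + 4·x^2)·Dx^3  (order 3).
h: a_k = 0, 0, -3, 5, -21/2, 51/2, -341/5, 195, -16383/28, 21845/12, …
ICs: h(0) = 0, h′(0) = 0, h′′(0) = -6.

f: a_k = 0, -6, 9, -18, 81/2, -486/5, 243, -4374/7, 6561/4, -4374, …
f∘r: x↦r, Dx↦Dx/r' in L_f ⇒ L₀.
∫: right-multiply L₀ by Dx.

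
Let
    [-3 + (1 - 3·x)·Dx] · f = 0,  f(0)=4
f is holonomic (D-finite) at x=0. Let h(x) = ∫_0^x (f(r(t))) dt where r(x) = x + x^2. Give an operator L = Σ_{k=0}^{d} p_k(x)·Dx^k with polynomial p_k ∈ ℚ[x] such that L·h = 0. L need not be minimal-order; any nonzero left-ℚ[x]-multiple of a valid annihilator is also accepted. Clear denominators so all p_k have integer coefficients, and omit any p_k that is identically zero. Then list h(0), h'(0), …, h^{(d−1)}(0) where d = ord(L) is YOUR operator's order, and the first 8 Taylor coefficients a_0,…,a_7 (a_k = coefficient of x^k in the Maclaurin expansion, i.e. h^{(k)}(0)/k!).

f: a_k = 4, 12, 36, 108, 324, 972, 2916, 8748, …
Substitute x→r, Dx→(1/r')Dx; clear ⇒ L₀.
h=∫h₀ ⇒ L = L₀·Dx.
L = (3 + 6·x)·Dx + (-1 + 3·x + 3·x^2)·Dx^2  (order 2).
h: a_k = 0, 4, 6, 16, 45, 684/5, 432, 1404, …
ICs: h(0) = 0, h′(0) = 4.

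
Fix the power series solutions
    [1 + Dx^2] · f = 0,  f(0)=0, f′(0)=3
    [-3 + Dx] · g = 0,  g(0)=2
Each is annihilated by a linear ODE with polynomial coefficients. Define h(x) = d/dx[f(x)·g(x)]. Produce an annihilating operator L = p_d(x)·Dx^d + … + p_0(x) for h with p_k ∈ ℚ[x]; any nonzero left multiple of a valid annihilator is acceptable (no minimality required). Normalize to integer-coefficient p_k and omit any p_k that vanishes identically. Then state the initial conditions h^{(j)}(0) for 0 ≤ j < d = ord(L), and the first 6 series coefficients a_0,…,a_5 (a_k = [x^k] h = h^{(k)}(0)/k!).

f: a_k = 0, 3, 0, -1/2, 0, 1/40, …
g: a_k = 2, 6, 9, 9, 27/4, 81/20, …
h₀=f·g: eliminate ⇒ L₀, order ≤ 2·1.
h=h₀': d/dx-closure on L₀ ⇒ L.
L = 10 - 6·Dx + Dx^2  (order 2).
h: a_k = 6, 36, 78, 96, 79, 234/5, …
ICs: h(0) = 6, h′(0) = 36.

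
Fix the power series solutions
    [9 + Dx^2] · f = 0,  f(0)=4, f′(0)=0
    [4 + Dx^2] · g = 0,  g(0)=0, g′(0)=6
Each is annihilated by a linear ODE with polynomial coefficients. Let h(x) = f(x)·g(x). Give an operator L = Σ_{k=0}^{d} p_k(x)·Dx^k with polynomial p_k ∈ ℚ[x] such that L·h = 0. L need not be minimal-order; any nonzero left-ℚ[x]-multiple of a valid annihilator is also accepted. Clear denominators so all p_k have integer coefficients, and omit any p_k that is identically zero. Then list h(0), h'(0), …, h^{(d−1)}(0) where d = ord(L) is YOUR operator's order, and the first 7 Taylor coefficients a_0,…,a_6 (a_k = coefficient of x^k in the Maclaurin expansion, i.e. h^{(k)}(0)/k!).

f: a_k = 4, 0, -18, 0, 27/2, 0, -81/20, …
g: a_k = 0, 6, 0, -4, 0, 4/5, 0, …
f·g: L₀ = L_f ⊗_s L_g, ord ≤ 2·2.
L = 25 + 26·Dx^2 + Dx^4  (order 4).
h: a_k = 0, 24, 0, -124, 0, 781/5, 0, …
ICs: h(0) = 0, h′(0) = 24, h′′(0) = 0, h′′′(0) = -744.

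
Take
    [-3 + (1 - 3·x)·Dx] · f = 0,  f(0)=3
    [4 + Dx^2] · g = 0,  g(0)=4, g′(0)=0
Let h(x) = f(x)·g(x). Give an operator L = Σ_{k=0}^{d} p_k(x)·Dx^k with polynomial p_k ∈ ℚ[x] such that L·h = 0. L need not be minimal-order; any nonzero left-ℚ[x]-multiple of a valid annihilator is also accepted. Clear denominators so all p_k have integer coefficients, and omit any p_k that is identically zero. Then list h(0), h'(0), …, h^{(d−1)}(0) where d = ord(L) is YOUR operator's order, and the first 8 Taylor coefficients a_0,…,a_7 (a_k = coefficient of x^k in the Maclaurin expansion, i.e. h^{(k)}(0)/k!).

L = (-4 + 12·x) + 6·Dx + (-1 + 3·x)·Dx^2  (order 2).
h: a_k = 12, 36, 84, 252, 764, 2292, 103124/15, 103124/5, …
ICs: h(0) = 12, h′(0) = 36.

f: a_k = 3, 9, 27, 81, 243, 729, 2187, 6561, …
g: a_k = 4, 0, -8, 0, 8/3, 0, -16/45, 0, …
Sym-product of L_f,L_g gives L₀ (≤ ord 2).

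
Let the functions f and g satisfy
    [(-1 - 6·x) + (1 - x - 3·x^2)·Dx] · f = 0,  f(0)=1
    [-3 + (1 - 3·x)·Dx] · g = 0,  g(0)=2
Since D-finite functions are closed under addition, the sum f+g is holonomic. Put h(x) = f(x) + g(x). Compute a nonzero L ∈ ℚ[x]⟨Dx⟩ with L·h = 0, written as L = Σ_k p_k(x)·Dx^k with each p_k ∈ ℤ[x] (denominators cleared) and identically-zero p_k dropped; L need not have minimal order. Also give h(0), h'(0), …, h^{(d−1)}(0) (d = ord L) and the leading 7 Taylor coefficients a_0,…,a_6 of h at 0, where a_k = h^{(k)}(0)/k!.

f: a_k = 1, 1, 4, 7, 19, 40, 97, …
g: a_k = 2, 6, 18, 54, 162, 486, 1458, …
L₀ := lclm(L_f,L_g); ord L₀ ≤ 1+1.
L = (6 - 108·x + 162·x^2 - 162·x^3) + (10 - 6·x - 108·x^2 + 270·x^3 - 324·x^4)·Dx + (-2 + 14·x - 33·x^2 + 18·x^3 + 54·x^4 - 81·x^5)·Dx^2  (order 2).
h: a_k = 3, 7, 22, 61, 181, 526, 1555, …
ICs: h(0) = 3, h′(0) = 7.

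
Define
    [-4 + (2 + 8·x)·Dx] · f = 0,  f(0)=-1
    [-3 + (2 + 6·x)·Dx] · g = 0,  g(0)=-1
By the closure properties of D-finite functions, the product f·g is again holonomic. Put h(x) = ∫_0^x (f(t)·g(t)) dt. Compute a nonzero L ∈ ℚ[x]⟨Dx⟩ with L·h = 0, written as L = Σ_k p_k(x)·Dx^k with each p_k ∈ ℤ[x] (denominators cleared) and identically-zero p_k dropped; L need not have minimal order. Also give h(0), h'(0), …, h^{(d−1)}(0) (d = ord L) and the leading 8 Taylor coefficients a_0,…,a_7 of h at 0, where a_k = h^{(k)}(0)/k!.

L = (-7 - 24·x)·Dx + (2 + 14·x + 24·x^2)·Dx^2  (order 2).
h: a_k = 0, 1, 7/4, -1/24, 7/64, -197/640, 1393/1536, -19797/7168, …
ICs: h(0) = 0, h′(0) = 1.

f: a_k = -1, -2, 2, -4, 10, -28, 84, -264, …
g: a_k = -1, -3/2, 9/8, -27/16, 405/128, -1701/256, 15309/1024, -72171/2048, …
Sym-product of L_f,L_g gives L₀ (≤ ord 1).
h=∫h₀ ⇒ L = L₀·Dx.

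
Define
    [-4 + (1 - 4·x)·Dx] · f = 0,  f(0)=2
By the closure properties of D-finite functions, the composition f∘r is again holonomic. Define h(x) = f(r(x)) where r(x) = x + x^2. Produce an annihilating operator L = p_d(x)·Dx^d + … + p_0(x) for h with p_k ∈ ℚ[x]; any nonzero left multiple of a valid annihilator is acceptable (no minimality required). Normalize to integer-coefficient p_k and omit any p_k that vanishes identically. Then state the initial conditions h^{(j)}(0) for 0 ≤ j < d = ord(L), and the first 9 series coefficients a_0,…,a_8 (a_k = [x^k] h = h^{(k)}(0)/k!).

f: a_k = 2, 8, 32, 128, 512, 2048, 8192, 32768, 131072, …
h₀=f(r): pull back L_f along r ⇒ L₀.
L = (4 + 8·x) + (-1 + 4·x + 4·x^2)·Dx  (order 1).
h: a_k = 2, 8, 40, 192, 928, 4480, 21632, 104448, 504320, …
ICs: h(0) = 2.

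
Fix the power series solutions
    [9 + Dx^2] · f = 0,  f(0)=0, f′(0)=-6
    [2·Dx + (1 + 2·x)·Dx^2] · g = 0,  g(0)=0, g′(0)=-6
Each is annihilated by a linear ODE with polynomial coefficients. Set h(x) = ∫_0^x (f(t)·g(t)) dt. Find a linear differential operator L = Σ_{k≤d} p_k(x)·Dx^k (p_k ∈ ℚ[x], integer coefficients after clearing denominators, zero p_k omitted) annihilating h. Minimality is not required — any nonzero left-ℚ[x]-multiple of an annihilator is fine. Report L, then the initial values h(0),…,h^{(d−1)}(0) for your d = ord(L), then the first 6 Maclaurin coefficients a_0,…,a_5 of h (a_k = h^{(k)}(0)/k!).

f: a_k = 0, -6, 0, 9, 0, -81/20, …
g: a_k = 0, -6, 6, -8, 12, -96/5, …
f·g: L₀ = L_f ⊗_s L_g, ord ≤ 2·2.
Integrate: L := L₀·Dx.
L = (63 + 1053·x + 3969·x^2 + 5832·x^3 + 2916·x^4)·Dx + (63 + 450·x + 972·x^2 + 648·x^3)·Dx^2 + (25 + 270·x + 918·x^2 + 1296·x^3 + 648·x^4)·Dx^3 + (7 + 50·x + 108·x^2 + 72·x^3)·Dx^4 + (2 + 17·x + 53·x^2 + 72·x^3 + 36·x^4)·Dx^5  (order 5).
h: a_k = 0, 0, 0, 12, -9, -6/5, …
ICs: h(0) = 0, h′(0) = 0, h′′(0) = 0, h′′′(0) = 72, h′′′′(0) = -216.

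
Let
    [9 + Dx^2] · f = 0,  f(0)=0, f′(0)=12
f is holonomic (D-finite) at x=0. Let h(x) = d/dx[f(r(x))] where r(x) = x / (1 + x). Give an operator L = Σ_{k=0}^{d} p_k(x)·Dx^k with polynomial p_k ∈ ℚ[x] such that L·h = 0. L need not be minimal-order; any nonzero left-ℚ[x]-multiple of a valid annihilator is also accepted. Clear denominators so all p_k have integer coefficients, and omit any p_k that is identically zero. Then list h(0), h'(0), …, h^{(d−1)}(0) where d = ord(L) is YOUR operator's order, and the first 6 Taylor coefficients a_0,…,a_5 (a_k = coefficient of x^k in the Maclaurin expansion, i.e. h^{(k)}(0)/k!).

L = (15 + 12·x + 6·x^2) + (6 + 18·x + 18·x^2 + 6·x^3)·Dx + (1 + 4·x + 6·x^2 + 4·x^3 + x^4)·Dx^2  (order 2).
h: a_k = 12, -24, -18, 168, -879/2, 765, …
ICs: h(0) = 12, h′(0) = -24.

f: a_k = 0, 12, 0, -18, 0, 81/10, …
Substitute x→r, Dx→(1/r')Dx; clear ⇒ L₀.
Differentiate: ansatz ord ≤ ord L₀ ⇒ L.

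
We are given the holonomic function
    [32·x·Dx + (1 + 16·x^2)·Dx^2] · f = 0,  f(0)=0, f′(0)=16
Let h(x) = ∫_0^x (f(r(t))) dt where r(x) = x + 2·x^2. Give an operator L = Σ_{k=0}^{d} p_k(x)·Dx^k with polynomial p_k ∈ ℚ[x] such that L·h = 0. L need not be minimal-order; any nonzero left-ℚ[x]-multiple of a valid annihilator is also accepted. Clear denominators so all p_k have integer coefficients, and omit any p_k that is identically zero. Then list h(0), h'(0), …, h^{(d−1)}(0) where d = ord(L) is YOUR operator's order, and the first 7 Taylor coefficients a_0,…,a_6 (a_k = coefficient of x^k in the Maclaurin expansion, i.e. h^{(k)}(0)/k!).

f: a_k = 0, 16, 0, -256/3, 0, 4096/5, 0, …
h₀=f(r): pull back L_f along r ⇒ L₀.
∫: right-multiply L₀ by Dx.
L = (-4 + 32·x + 256·x^2 + 768·x^3 + 768·x^4)·Dx^2 + (1 + 4·x + 16·x^2 + 128·x^3 + 320·x^4 + 256·x^5)·Dx^3  (order 3).
h: a_k = 0, 0, 8, 32/3, -64/3, -512/5, -512/15, …
ICs: h(0) = 0, h′(0) = 0, h′′(0) = 16.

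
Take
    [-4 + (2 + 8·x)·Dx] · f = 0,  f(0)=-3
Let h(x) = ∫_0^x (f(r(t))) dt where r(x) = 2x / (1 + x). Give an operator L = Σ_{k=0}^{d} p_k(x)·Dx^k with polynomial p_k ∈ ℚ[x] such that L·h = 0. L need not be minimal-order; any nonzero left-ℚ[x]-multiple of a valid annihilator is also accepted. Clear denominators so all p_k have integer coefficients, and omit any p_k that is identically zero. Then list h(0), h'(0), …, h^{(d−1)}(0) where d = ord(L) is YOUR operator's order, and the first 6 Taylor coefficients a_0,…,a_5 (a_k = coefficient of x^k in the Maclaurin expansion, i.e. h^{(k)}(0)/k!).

L = -4·Dx + (1 + 10·x + 9·x^2)·Dx^2  (order 2).
h: a_k = 0, -3, -6, 12, -39, 852/5, …
ICs: h(0) = 0, h′(0) = -3.

f: a_k = -3, -6, 6, -12, 30, -84, …
L₀ from L_f via x↦r, Dx↦r'^{-1}Dx.
∫: right-multiply L₀ by Dx.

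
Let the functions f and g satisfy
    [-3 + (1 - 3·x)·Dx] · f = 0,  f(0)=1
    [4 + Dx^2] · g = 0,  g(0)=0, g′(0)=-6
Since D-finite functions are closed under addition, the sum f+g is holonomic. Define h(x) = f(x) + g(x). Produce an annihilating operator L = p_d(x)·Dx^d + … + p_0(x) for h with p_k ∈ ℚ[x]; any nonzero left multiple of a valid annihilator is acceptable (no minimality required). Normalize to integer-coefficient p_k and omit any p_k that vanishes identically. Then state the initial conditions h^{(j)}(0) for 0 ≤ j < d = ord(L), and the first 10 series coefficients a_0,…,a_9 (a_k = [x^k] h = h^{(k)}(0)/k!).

L = (348 - 144·x + 216·x^2) + (-44 + 180·x - 216·x^2 + 216·x^3)·Dx + (87 - 36·x + 54·x^2)·Dx^2 + (-11 + 45·x - 54·x^2 + 54·x^3)·Dx^3  (order 3).
h: a_k = 1, -3, 9, 31, 81, 1211/5, 729, 229643/105, 6561, 18600431/945, …
ICs: h(0) = 1, h′(0) = -3, h′′(0) = 18.

f: a_k = 1, 3, 9, 27, 81, 243, 729, 2187, 6561, 19683, …
g: a_k = 0, -6, 0, 4, 0, -4/5, 0, 8/105, 0, -4/945, …
L₀ := lclm(L_f,L_g); ord L₀ ≤ 1+2.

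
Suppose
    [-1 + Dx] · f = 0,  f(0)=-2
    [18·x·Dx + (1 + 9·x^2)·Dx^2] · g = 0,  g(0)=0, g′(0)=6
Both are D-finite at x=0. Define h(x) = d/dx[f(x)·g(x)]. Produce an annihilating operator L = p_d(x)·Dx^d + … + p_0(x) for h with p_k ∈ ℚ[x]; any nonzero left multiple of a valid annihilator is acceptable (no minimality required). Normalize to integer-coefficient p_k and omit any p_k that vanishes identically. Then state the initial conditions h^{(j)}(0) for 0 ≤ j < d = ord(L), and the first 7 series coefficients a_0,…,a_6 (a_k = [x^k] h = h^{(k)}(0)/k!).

f: a_k = -2, -2, -1, -1/3, -1/12, -1/60, -1/360, …
g: a_k = 0, 6, 0, -18, 0, 486/5, 0, …
f·g: L₀ = L_f ⊗_s L_g, ord ≤ 1·2.
h₀' ⇒ L via d/dx closure of L₀.
L = (-17 - 36·x + 504·x^2 - 324·x^3 + 81·x^4) + (16 + 54·x - 522·x^2 + 486·x^3 - 162·x^4)·Dx + (1 - 18·x + 18·x^2 - 162·x^3 + 81·x^4)·Dx^2  (order 2).
h: a_k = -12, -24, 90, 136, -1769/2, -1131, 484679/60, …
ICs: h(0) = -12, h′(0) = -24.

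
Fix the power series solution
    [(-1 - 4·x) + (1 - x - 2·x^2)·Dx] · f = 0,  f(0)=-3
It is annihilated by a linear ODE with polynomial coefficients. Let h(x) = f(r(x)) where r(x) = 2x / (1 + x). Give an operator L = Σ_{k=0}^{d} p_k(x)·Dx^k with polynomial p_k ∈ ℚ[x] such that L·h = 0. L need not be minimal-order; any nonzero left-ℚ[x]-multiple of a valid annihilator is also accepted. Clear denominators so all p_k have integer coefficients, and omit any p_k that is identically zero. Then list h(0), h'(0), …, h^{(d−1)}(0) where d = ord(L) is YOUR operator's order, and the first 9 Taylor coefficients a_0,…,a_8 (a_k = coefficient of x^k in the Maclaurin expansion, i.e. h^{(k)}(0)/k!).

f: a_k = -3, -3, -9, -15, -33, -63, -129, -255, -513, …
h₀=f(r): pull back L_f along r ⇒ L₀.
L = (2 + 18·x) + (-1 - x + 9·x^2 + 9·x^3)·Dx  (order 1).
h: a_k = -3, -6, -30, -54, -270, -486, -2430, -4374, -21870, …
ICs: h(0) = -3.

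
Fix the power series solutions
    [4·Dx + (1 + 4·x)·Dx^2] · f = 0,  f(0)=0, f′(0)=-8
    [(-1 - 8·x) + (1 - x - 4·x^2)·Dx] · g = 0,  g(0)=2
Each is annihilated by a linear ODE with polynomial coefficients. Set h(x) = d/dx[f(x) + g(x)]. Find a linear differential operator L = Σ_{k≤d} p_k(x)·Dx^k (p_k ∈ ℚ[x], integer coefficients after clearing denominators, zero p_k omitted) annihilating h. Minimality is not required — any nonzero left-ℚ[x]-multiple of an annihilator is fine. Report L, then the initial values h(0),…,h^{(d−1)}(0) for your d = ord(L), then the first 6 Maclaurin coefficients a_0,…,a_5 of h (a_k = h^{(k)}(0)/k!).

L = (-268 - 1616·x - 5504·x^2 - 4608·x^3 - 6144·x^4) + (-11 - 360·x - 3008·x^2 - 7680·x^3 - 9472·x^4 - 10240·x^5)·Dx + (7 + 67·x + 154·x^2 - 136·x^3 - 928·x^4 - 2176·x^5 - 2048·x^6)·Dx^2  (order 2).
h: a_k = -6, 52, -74, 744, -1398, 10364, …
ICs: h(0) = -6, h′(0) = 52.

f: a_k = 0, -8, 16, -128/3, 128, -2048/5, …
g: a_k = 2, 2, 10, 18, 58, 130, …
f+g: L₀ = lclm(L_f,L_g), ord ≤ 2+1.
Derive L from L₀ (diff closure).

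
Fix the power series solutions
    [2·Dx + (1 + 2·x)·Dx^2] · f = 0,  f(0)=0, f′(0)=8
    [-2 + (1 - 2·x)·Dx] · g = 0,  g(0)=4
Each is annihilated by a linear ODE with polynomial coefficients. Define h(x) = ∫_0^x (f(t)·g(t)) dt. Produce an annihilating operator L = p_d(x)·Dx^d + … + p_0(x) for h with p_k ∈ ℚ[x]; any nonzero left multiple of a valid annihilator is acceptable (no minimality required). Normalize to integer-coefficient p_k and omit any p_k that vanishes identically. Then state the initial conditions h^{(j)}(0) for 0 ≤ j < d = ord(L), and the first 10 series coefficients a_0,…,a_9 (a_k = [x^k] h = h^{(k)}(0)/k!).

L = 4·Dx + (2 + 12·x)·Dx^2 + (-1 + 4·x^2)·Dx^3  (order 3).
h: a_k = 0, 0, 16, 32/3, 80/3, 448/15, 3008/45, 9472/105, 20416/105, 272896/945, …
ICs: h(0) = 0, h′(0) = 0, h′′(0) = 32.

f: a_k = 0, 8, -8, 32/3, -16, 128/5, -128/3, 512/7, -128, 2048/9, …
g: a_k = 4, 8, 16, 32, 64, 128, 256, 512, 1024, 2048, …
Sym-product of L_f,L_g gives L₀ (≤ ord 2).
h=∫₀ˣh₀: take L = L₀·Dx.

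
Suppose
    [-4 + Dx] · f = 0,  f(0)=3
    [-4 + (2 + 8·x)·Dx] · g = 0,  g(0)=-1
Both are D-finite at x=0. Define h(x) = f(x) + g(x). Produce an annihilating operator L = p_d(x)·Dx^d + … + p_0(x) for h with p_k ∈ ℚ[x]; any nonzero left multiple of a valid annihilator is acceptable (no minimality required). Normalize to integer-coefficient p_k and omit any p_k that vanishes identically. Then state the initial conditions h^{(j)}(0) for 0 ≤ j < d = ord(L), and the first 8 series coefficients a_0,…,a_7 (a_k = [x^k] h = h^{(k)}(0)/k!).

L = (24 + 64·x) + (-10 - 64·x - 128·x^2)·Dx + (1 + 12·x + 32·x^2)·Dx^2  (order 2).
h: a_k = 2, 10, 26, 28, 42, -12/5, 1516/15, -26696/105, …
ICs: h(0) = 2, h′(0) = 10.

f: a_k = 3, 12, 24, 32, 32, 128/5, 256/15, 1024/105, …
g: a_k = -1, -2, 2, -4, 10, -28, 84, -264, …
Sum ⇒ L₀ = lclm(L_f,L_g) in ℚ(x)⟨Dx⟩.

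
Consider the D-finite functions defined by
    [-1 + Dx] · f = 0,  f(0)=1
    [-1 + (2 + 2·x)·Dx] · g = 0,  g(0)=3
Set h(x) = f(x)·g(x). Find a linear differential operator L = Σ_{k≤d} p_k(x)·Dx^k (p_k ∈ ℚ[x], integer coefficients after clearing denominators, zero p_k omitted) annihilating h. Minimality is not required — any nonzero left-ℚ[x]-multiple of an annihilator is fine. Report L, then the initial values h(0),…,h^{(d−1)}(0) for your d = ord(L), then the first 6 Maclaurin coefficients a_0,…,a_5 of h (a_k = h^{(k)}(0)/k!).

L = (-3 - 2·x) + (2 + 2·x)·Dx  (order 1).
h: a_k = 3, 9/2, 21/8, 17/16, 33/128, 107/1280, …
ICs: h(0) = 3.

f: a_k = 1, 1, 1/2, 1/6, 1/24, 1/120, …
g: a_k = 3, 3/2, -3/8, 3/16, -15/128, 21/256, …
f·g: L₀ = L_f ⊗_s L_g, ord ≤ 1·1.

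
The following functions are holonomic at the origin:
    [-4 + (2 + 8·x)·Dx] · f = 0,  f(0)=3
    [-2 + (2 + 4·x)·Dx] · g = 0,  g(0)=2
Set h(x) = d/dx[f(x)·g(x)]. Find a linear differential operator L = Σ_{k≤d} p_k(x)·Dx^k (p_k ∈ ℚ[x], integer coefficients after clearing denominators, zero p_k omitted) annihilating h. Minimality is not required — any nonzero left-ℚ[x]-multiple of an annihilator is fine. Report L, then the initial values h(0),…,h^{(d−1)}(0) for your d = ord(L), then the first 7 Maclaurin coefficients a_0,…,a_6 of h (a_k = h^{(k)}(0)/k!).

L = -1 + (-3 - 26·x - 72·x^2 - 64·x^3)·Dx  (order 1).
h: a_k = 18, -6, 27, -111, 1755/4, -6813/4, 52479/8, …
ICs: h(0) = 18.

f: a_k = 3, 6, -6, 12, -30, 84, -252, …
g: a_k = 2, 2, -1, 1, -5/4, 7/4, -21/8, …
h₀=f·g: eliminate ⇒ L₀, order ≤ 1·1.
h=h₀': d/dx-closure on L₀ ⇒ L.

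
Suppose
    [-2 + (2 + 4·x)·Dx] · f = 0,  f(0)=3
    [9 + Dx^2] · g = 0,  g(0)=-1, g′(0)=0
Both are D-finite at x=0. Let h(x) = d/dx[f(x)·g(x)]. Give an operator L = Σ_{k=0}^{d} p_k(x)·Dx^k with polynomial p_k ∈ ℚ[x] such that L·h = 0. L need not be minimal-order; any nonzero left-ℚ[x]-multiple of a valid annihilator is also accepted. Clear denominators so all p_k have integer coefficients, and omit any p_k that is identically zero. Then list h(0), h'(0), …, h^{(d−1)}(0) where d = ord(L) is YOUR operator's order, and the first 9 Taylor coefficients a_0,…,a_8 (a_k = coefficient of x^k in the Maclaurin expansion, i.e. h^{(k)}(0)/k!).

L = (14 + 84·x + 192·x^2 + 216·x^3 + 108·x^4) + (-1 - 8·x - 18·x^2 - 12·x^3)·Dx + (1 + 7·x + 19·x^2 + 24·x^3 + 12·x^4)·Dx^2  (order 2).
h: a_k = -3, 30, 36, -60, -30, 108/5, 126/5, -936/35, 1026/35, …
ICs: h(0) = -3, h′(0) = 30.

f: a_k = 3, 3, -3/2, 3/2, -15/8, 21/8, -63/16, 99/16, -1287/128, …
g: a_k = -1, 0, 9/2, 0, -27/8, 0, 81/80, 0, -729/4480, …
h₀=f·g: eliminate ⇒ L₀, order ≤ 1·2.
h₀' ⇒ L via d/dx closure of L₀.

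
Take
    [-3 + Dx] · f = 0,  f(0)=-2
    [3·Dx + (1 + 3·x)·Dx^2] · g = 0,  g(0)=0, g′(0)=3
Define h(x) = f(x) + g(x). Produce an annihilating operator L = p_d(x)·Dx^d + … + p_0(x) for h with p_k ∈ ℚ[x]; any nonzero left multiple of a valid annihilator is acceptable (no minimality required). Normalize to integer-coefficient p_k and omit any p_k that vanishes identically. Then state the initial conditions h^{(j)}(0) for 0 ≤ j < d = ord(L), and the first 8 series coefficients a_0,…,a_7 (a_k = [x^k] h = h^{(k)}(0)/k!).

L = (-27 - 27·x)·Dx + (3 - 18·x - 27·x^2)·Dx^2 + (2 + 9·x + 9·x^2)·Dx^3  (order 3).
h: a_k = -2, -3, -27/2, 0, -27, 891/20, -4941/40, 87237/280, …
ICs: h(0) = -2, h′(0) = -3, h′′(0) = -27.

f: a_k = -2, -6, -9, -9, -27/4, -81/20, -81/40, -243/280, …
g: a_k = 0, 3, -9/2, 9, -81/4, 243/5, -243/2, 2187/7, …
Weyl lclm of L_f,L_g ⇒ L₀ (ord ≤ 3).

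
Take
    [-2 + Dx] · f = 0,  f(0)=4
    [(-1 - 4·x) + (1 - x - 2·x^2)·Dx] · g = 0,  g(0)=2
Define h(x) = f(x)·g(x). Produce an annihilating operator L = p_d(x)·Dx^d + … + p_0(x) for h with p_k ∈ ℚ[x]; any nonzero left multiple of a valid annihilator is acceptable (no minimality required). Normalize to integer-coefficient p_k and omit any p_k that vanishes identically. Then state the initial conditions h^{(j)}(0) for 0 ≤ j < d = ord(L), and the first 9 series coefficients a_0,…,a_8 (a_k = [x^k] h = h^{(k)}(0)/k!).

L = (3 + 2·x - 4·x^2) + (-1 + x + 2·x^2)·Dx  (order 1).
h: a_k = 8, 24, 56, 344/3, 232, 6952/15, 41768/45, 64936/35, 1169192/315, …
ICs: h(0) = 8.

f: a_k = 4, 8, 8, 16/3, 8/3, 16/15, 16/45, 32/315, 8/315, …
g: a_k = 2, 2, 6, 10, 22, 42, 86, 170, 342, …
f·g: L₀ = L_f ⊗_s L_g, ord ≤ 1·1.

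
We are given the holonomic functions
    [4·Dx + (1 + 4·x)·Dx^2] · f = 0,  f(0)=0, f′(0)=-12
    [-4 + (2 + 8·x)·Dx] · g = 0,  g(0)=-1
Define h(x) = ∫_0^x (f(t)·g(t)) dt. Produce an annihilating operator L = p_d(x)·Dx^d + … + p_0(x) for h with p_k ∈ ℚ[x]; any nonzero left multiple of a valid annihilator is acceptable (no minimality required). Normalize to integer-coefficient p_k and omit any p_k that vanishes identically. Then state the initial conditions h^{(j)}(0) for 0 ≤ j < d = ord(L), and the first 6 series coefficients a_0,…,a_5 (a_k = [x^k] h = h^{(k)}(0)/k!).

L = 4·Dx + (1 + 8·x + 16·x^2)·Dx^3  (order 3).
h: a_k = 0, 0, 6, 0, -2, 32/5, …
ICs: h(0) = 0, h′(0) = 0, h′′(0) = 12.

f: a_k = 0, -12, 24, -64, 192, -3072/5, …
g: a_k = -1, -2, 2, -4, 10, -28, …
Sym-product of L_f,L_g gives L₀ (≤ ord 2).
h=∫h₀ ⇒ L = L₀·Dx.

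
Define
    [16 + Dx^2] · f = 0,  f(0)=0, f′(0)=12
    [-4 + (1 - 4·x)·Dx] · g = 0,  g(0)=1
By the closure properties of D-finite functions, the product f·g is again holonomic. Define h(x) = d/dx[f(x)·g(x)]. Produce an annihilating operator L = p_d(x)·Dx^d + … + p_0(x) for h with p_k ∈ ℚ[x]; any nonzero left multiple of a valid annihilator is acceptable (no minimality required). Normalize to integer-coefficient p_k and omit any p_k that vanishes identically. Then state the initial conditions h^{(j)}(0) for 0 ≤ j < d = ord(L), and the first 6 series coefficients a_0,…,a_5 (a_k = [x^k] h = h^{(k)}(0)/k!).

L = (-16 - 128·x + 256·x^2) + (-8 + 32·x)·Dx + (1 - 8·x + 16·x^2)·Dx^2  (order 2).
h: a_k = 12, 96, 480, 2560, 12928, 310272/5, …
ICs: h(0) = 12, h′(0) = 96.

f: a_k = 0, 12, 0, -32, 0, 128/5, …
g: a_k = 1, 4, 16, 64, 256, 1024, …
f·g: L₀ = L_f ⊗_s L_g, ord ≤ 2·1.
Differentiate: ansatz ord ≤ ord L₀ ⇒ L.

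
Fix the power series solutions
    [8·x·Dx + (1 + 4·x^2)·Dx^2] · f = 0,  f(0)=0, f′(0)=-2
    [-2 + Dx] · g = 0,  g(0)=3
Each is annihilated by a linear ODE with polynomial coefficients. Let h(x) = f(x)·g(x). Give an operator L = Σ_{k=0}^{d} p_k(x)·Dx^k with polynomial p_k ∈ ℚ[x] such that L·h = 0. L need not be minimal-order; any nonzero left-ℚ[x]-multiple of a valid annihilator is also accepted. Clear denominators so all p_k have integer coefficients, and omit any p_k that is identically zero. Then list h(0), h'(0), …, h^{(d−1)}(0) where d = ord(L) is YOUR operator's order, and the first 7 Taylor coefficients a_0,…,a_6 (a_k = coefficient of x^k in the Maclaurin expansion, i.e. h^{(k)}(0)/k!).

L = (4 - 16·x + 16·x^2) + (-4 + 8·x - 16·x^2)·Dx + (1 + 4·x^2)·Dx^2  (order 2).
h: a_k = 0, -6, -12, -4, 8, -36/5, -88/3, …
ICs: h(0) = 0, h′(0) = -6.

f: a_k = 0, -2, 0, 8/3, 0, -32/5, 0, …
g: a_k = 3, 6, 6, 4, 2, 4/5, 4/15, …
h₀=f·g: eliminate ⇒ L₀, order ≤ 2·1.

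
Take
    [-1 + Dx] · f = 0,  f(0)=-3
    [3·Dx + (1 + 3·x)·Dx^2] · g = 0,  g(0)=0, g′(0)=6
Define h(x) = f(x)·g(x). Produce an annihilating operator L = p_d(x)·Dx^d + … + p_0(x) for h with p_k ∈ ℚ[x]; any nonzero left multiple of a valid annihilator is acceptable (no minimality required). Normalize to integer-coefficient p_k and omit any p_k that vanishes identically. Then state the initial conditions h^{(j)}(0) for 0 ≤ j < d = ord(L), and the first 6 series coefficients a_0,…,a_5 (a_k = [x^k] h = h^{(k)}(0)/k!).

f: a_k = -3, -3, -3/2, -1/2, -1/8, -1/40, …
g: a_k = 0, 6, -9, 18, -81/2, 486/5, …
Product ⇒ symmetric product L₀, ord ≤ 2.
L = (-2 + 3·x) + (1 - 6·x)·Dx + (1 + 3·x)·Dx^2  (order 2).
h: a_k = 0, -18, 9, -36, 78, -3867/20, …
ICs: h(0) = 0, h′(0) = -18.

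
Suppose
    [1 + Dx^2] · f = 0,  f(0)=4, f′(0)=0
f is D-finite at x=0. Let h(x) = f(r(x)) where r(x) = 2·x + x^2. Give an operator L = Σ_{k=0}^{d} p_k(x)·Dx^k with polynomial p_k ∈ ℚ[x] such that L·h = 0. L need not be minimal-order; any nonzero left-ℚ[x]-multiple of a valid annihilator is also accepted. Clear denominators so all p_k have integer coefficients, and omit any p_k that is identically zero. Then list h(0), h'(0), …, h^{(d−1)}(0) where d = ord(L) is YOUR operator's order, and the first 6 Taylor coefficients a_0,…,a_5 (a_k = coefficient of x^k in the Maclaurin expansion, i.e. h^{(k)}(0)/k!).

f: a_k = 4, 0, -2, 0, 1/6, 0, …
L₀ from L_f via x↦r, Dx↦r'^{-1}Dx.
L = (4 + 12·x + 12·x^2 + 4·x^3) - Dx + (1 + x)·Dx^2  (order 2).
h: a_k = 4, 0, -8, -8, 2/3, 16/3, …
ICs: h(0) = 4, h′(0) = 0.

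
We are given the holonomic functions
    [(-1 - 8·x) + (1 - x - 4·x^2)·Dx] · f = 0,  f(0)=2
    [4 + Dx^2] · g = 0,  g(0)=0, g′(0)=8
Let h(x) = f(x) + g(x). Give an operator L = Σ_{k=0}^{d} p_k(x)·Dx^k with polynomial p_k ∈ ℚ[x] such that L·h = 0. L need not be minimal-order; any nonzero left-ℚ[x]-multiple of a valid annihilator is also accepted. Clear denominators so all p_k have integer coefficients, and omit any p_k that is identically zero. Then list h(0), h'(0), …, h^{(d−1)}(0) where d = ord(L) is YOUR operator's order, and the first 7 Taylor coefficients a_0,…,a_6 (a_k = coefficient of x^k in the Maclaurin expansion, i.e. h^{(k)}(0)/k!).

f: a_k = 2, 2, 10, 18, 58, 130, 362, …
g: a_k = 0, 8, 0, -16/3, 0, 16/15, 0, …
Weyl lclm of L_f,L_g ⇒ L₀ (ord ≤ 3).
L = (116 + 1008·x + 968·x^2 + 2688·x^3 + 640·x^4 + 1024·x^5) + (-28 - 4·x + 8·x^2 + 200·x^3 + 480·x^4 + 384·x^5 + 512·x^6)·Dx + (29 + 252·x + 242·x^2 + 672·x^3 + 160·x^4 + 256·x^5)·Dx^2 + (-7 - x + 2·x^2 + 50·x^3 + 120·x^4 + 96·x^5 + 128·x^6)·Dx^3  (order 3).
h: a_k = 2, 10, 10, 38/3, 58, 1966/15, 362, …
ICs: h(0) = 2, h′(0) = 10, h′′(0) = 20.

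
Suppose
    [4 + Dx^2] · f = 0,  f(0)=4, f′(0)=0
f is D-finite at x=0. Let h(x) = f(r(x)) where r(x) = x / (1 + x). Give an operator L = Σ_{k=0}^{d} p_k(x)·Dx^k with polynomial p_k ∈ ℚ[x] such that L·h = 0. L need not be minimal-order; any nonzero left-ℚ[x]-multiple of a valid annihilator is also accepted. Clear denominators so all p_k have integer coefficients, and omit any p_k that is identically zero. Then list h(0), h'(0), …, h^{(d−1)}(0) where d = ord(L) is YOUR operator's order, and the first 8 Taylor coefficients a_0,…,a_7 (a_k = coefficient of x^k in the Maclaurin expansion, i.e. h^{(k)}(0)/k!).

L = 4 + (2 + 6·x + 6·x^2 + 2·x^3)·Dx + (1 + 4·x + 6·x^2 + 4·x^3 + x^4)·Dx^2  (order 2).
h: a_k = 4, 0, -8, 16, -64/3, 64/3, -616/45, -16/5, …
ICs: h(0) = 4, h′(0) = 0.

f: a_k = 4, 0, -8, 0, 8/3, 0, -16/45, 0, …
Substitute x→r, Dx→(1/r')Dx; clear ⇒ L₀.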